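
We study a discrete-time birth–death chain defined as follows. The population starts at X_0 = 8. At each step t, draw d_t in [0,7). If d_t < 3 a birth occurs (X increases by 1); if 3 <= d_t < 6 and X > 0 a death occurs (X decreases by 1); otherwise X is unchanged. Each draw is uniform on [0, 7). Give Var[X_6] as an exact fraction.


36/7

X can drop by at most 1 per step and X_0 = 8 > T = 6, so X_t >= 8 − t >= 2 > 0 for every t <= 6: the floor at 0 (the 'and X > 0' condition) never binds. Hence X_6 = X_0 + Σ_{t<6} Y_t with i.i.d. increments Y_t = y(d_t) ∈ {+1, −1, 0}.
Outcome values over d=0..6: [1, 1, 1, -1, -1, -1, 0]
Σy = 0, Σy² = 6, M = 7
μ = 0/7 = 0,  σ² = 6/7 − (0)² = 6/7
Independent increments: Var[X_6] = 6·σ² = 6·(6/7) = 36/7


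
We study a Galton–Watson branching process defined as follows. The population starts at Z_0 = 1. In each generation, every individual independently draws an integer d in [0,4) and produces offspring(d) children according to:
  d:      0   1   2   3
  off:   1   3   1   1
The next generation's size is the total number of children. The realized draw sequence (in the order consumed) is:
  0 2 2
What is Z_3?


gen 0: Z_0=1, draws=[0], offspring=[1], Z_1=1
gen 1: Z_1=1, draws=[2], offspring=[1], Z_2=1
gen 2: Z_2=1, draws=[2], offspring=[1], Z_3=1

1


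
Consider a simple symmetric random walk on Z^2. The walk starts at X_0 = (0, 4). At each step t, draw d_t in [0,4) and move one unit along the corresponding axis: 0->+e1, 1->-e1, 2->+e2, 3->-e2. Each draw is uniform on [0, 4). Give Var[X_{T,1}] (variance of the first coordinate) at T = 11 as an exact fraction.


Outcome values over d=0..3: [1, -1, 0, 0]
Σy = 0, Σy² = 2, M = 4
μ = 0/4 = 0,  σ² = 2/4 − (0)² = 1/2
Independent increments: Var[X_11] = 11·σ² = 11·(1/2) = 11/2

11/2


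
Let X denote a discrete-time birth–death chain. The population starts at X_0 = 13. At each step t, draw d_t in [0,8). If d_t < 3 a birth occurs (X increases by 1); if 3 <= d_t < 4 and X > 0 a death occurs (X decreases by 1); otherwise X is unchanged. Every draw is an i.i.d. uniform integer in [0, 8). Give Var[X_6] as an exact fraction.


21/8

X can drop by at most 1 per step and X_0 = 13 > T = 6, so X_t >= 13 − t >= 7 > 0 for every t <= 6: the floor at 0 (the 'and X > 0' condition) never binds. Hence X_6 = X_0 + Σ_{t<6} Y_t with i.i.d. increments Y_t = y(d_t) ∈ {+1, −1, 0}.
Outcome values over d=0..7: [1, 1, 1, -1, 0, 0, 0, 0]
Σy = 2, Σy² = 4, M = 8
μ = 2/8 = 1/4,  σ² = 4/8 − (1/4)² = 7/16
Independent increments: Var[X_6] = 6·σ² = 6·(7/16) = 21/8


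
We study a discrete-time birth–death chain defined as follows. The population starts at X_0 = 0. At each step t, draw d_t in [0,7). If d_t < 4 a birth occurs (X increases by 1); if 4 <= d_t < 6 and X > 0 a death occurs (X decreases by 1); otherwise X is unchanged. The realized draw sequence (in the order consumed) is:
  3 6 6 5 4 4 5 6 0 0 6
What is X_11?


t=0: X=0, d=3 → birth, X_1=1
t=1: X=1, d=6 → hold, X_2=1
t=2: X=1, d=6 → hold, X_3=1
t=3: X=1, d=5 → death, X_4=0
t=4: X=0, d=4 → hold, X_5=0
t=5: X=0, d=4 → hold, X_6=0
t=6: X=0, d=5 → hold, X_7=0
t=7: X=0, d=6 → hold, X_8=0
t=8: X=0, d=0 → birth, X_9=1
t=9: X=1, d=0 → birth, X_10=2
t=10: X=2, d=6 → hold, X_11=2

2


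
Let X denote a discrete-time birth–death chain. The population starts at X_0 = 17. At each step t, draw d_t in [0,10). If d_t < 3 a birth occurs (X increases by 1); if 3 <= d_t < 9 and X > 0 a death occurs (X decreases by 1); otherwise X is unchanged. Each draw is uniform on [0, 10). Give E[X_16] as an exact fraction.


61/5

X can drop by at most 1 per step and X_0 = 17 > T = 16, so X_t >= 17 − t >= 1 > 0 for every t <= 16: the floor at 0 (the 'and X > 0' condition) never binds. Hence X_16 = X_0 + Σ_{t<16} Y_t with i.i.d. increments Y_t = y(d_t) ∈ {+1, −1, 0}.
Outcome values over d=0..9: [1, 1, 1, -1, -1, -1, -1, -1, -1, 0]
Σy = -3, Σy² = 9, M = 10
μ = -3/10 = -3/10,  σ² = 9/10 − (-3/10)² = 81/100
E[X_16] = 17 + 16·(-3/10) = 61/5


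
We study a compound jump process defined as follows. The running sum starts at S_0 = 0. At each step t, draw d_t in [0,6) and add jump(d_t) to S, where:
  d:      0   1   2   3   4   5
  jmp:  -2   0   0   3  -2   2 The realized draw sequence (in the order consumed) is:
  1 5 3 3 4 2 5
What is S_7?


t=0: S=0, d=1, jump=0, S_1=0
t=1: S=0, d=5, jump=2, S_2=2
t=2: S=2, d=3, jump=3, S_3=5
t=3: S=5, d=3, jump=3, S_4=8
t=4: S=8, d=4, jump=-2, S_5=6
t=5: S=6, d=2, jump=0, S_6=6
t=6: S=6, d=5, jump=2, S_7=8

8


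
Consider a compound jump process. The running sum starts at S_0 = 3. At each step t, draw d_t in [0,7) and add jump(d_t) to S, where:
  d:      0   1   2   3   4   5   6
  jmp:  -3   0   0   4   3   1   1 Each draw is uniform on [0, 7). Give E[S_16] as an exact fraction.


117/7

Outcome values over d=0..6: [-3, 0, 0, 4, 3, 1, 1]
Σy = 6, Σy² = 36, M = 7
μ = 6/7 = 6/7,  σ² = 36/7 − (6/7)² = 216/49
E[S_16] = 3 + 16·(6/7) = 117/7


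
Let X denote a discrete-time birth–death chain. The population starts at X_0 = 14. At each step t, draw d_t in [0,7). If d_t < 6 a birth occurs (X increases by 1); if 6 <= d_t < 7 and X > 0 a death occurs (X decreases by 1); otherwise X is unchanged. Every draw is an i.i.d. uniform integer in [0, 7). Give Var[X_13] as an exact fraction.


312/49

X can drop by at most 1 per step and X_0 = 14 > T = 13, so X_t >= 14 − t >= 1 > 0 for every t <= 13: the floor at 0 (the 'and X > 0' condition) never binds. Hence X_13 = X_0 + Σ_{t<13} Y_t with i.i.d. increments Y_t = y(d_t) ∈ {+1, −1, 0}.
Outcome values over d=0..6: [1, 1, 1, 1, 1, 1, -1]
Σy = 5, Σy² = 7, M = 7
μ = 5/7 = 5/7,  σ² = 7/7 − (5/7)² = 24/49
Independent increments: Var[X_13] = 13·σ² = 13·(24/49) = 312/49


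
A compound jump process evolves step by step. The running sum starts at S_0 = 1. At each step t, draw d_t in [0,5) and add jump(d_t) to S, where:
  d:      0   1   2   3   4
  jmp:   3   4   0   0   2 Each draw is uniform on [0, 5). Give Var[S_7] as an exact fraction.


Outcome values over d=0..4: [3, 4, 0, 0, 2]
Σy = 9, Σy² = 29, M = 5
μ = 9/5 = 9/5,  σ² = 29/5 − (9/5)² = 64/25
Independent increments: Var[S_7] = 7·σ² = 7·(64/25) = 448/25

448/25


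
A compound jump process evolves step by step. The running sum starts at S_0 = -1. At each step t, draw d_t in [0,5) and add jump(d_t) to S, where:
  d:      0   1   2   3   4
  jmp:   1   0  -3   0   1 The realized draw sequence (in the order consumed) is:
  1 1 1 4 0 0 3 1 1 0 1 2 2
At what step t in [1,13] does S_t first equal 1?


5

t=0: S=-1, d=1, jump=0, S_1=-1
t=1: S=-1, d=1, jump=0, S_2=-1
t=2: S=-1, d=1, jump=0, S_3=-1
t=3: S=-1, d=4, jump=1, S_4=0
t=4: S=0, d=0, jump=1, S_5=1
t=5: S=1, d=0, jump=1, S_6=2
t=6: S=2, d=3, jump=0, S_7=2
t=7: S=2, d=1, jump=0, S_8=2
t=8: S=2, d=1, jump=0, S_9=2
t=9: S=2, d=0, jump=1, S_10=3
t=10: S=3, d=1, jump=0, S_11=3
t=11: S=3, d=2, jump=-3, S_12=0
t=12: S=0, d=2, jump=-3, S_13=-3


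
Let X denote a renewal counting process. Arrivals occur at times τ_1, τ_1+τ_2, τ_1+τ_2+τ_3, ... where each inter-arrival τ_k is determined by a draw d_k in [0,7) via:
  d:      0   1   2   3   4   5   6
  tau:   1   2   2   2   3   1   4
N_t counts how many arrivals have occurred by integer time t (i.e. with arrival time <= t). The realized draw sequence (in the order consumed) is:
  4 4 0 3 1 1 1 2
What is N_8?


3

draw d_1=4: τ_1=3, arrival time A_1=3
draw d_2=4: τ_2=3, arrival time A_2=6
draw d_3=0: τ_3=1, arrival time A_3=7
draw d_4=3: τ_4=2, arrival time A_4=9
draw d_5=1: τ_5=2, arrival time A_5=11
draw d_6=1: τ_6=2, arrival time A_6=13
draw d_7=1: τ_7=2, arrival time A_7=15
draw d_8=2: τ_8=2, arrival time A_8=17
N_t over t=0..8: 0:0 1:0 2:0 3:1 4:1 5:1 6:2 7:3 8:3


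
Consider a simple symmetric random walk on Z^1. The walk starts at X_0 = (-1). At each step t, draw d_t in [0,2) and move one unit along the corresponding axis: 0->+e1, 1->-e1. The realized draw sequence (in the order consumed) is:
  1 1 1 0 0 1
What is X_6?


t=0: X=(-1), d=1 → -e1, X_1=(-2)
t=1: X=(-2), d=1 → -e1, X_2=(-3)
t=2: X=(-3), d=1 → -e1, X_3=(-4)
t=3: X=(-4), d=0 → +e1, X_4=(-3)
t=4: X=(-3), d=0 → +e1, X_5=(-2)
t=5: X=(-2), d=1 → -e1, X_6=(-3)

(-3)


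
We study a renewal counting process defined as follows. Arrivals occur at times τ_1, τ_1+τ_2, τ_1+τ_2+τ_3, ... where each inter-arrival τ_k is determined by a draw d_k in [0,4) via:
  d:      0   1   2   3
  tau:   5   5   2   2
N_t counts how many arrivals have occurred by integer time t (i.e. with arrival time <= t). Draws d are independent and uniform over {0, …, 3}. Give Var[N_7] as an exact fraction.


23/64

Inter-arrival values over d=0..3: [5, 5, 2, 2]
Each d has probability 1/4, so the pmf of τ is: f(2) = 1/2, f(5) = 1/2
Let p_n(j) = P(N_n = j), with p_0 = [1]. Condition on τ_1: p_n(0) = P(τ > n), and for j >= 1, p_n(j) = Σ_{k<=n} f(k)·p_{n−k}(j−1)
p_1 = [1]  (j = 0)
p_2 = [1/2, 1/2]  (j = 0..1)
p_3 = [1/2, 1/2]  (j = 0..1)
p_4 = [1/2, 1/4, 1/4]  (j = 0..2)
p_5 = [0, 3/4, 1/4]  (j = 0..2)
p_6 = [0, 3/4, 1/8, 1/8]  (j = 0..3)
p_7 = [0, 1/4, 5/8, 1/8]  (j = 0..3)
E[N_7] = Σ j·p_7(j) = 15/8;  E[N_7²] = Σ j²·p_7(j) = 31/8
Var[N_7] = 31/8 − (15/8)² = 23/64


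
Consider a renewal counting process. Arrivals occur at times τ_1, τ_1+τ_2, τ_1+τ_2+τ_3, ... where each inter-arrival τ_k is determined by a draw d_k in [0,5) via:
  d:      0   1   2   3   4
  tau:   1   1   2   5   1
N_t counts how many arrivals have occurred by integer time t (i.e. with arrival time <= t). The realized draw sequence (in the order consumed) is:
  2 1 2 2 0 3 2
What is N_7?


draw d_1=2: τ_1=2, arrival time A_1=2
draw d_2=1: τ_2=1, arrival time A_2=3
draw d_3=2: τ_3=2, arrival time A_3=5
draw d_4=2: τ_4=2, arrival time A_4=7
draw d_5=0: τ_5=1, arrival time A_5=8
draw d_6=3: τ_6=5, arrival time A_6=13
draw d_7=2: τ_7=2, arrival time A_7=15
N_t over t=0..7: 0:0 1:0 2:1 3:2 4:2 5:3 6:3 7:4

4


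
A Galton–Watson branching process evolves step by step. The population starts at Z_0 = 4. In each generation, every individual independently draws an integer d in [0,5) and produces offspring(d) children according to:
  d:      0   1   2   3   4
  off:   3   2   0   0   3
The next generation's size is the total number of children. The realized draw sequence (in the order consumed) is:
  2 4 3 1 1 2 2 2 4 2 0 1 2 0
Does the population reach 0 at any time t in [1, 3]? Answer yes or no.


no

gen 0: Z_0=4, draws=[2, 4, 3, 1], offspring=[0, 3, 0, 2], Z_1=5
gen 1: Z_1=5, draws=[1, 2, 2, 2, 4], offspring=[2, 0, 0, 0, 3], Z_2=5
gen 2: Z_2=5, draws=[2, 0, 1, 2, 0], offspring=[0, 3, 2, 0, 3], Z_3=8


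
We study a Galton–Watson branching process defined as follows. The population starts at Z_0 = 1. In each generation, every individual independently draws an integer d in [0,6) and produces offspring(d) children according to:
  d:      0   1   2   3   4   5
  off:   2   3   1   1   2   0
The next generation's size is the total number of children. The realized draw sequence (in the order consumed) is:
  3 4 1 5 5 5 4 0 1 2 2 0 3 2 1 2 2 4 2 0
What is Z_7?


10

gen 0: Z_0=1, draws=[3], offspring=[1], Z_1=1
gen 1: Z_1=1, draws=[4], offspring=[2], Z_2=2
gen 2: Z_2=2, draws=[1, 5], offspring=[3, 0], Z_3=3
gen 3: Z_3=3, draws=[5, 5, 4], offspring=[0, 0, 2], Z_4=2
gen 4: Z_4=2, draws=[0, 1], offspring=[2, 3], Z_5=5
gen 5: Z_5=5, draws=[2, 2, 0, 3, 2], offspring=[1, 1, 2, 1, 1], Z_6=6
gen 6: Z_6=6, draws=[1, 2, 2, 4, 2, 0], offspring=[3, 1, 1, 2, 1, 2], Z_7=10


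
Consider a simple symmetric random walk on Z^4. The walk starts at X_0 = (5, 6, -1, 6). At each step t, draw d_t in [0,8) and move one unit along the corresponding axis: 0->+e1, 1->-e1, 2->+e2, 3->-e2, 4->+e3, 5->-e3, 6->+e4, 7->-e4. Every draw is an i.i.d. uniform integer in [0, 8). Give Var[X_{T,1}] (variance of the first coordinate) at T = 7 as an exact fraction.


Outcome values over d=0..7: [1, -1, 0, 0, 0, 0, 0, 0]
Σy = 0, Σy² = 2, M = 8
μ = 0/8 = 0,  σ² = 2/8 − (0)² = 1/4
Independent increments: Var[X_7] = 7·σ² = 7·(1/4) = 7/4

7/4


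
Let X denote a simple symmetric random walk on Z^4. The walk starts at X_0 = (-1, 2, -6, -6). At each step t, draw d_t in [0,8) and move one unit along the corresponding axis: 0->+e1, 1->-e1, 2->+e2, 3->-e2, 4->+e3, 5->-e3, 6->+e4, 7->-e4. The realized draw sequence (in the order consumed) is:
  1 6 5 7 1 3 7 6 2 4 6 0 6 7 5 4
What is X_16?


(-2, 2, -6, -5)

t=0: X=(-1, 2, -6, -6), d=1 → -e1, X_1=(-2, 2, -6, -6)
t=1: X=(-2, 2, -6, -6), d=6 → +e4, X_2=(-2, 2, -6, -5)
t=2: X=(-2, 2, -6, -5), d=5 → -e3, X_3=(-2, 2, -7, -5)
t=3: X=(-2, 2, -7, -5), d=7 → -e4, X_4=(-2, 2, -7, -6)
t=4: X=(-2, 2, -7, -6), d=1 → -e1, X_5=(-3, 2, -7, -6)
t=5: X=(-3, 2, -7, -6), d=3 → -e2, X_6=(-3, 1, -7, -6)
t=6: X=(-3, 1, -7, -6), d=7 → -e4, X_7=(-3, 1, -7, -7)
t=7: X=(-3, 1, -7, -7), d=6 → +e4, X_8=(-3, 1, -7, -6)
t=8: X=(-3, 1, -7, -6), d=2 → +e2, X_9=(-3, 2, -7, -6)
t=9: X=(-3, 2, -7, -6), d=4 → +e3, X_10=(-3, 2, -6, -6)
t=10: X=(-3, 2, -6, -6), d=6 → +e4, X_11=(-3, 2, -6, -5)
t=11: X=(-3, 2, -6, -5), d=0 → +e1, X_12=(-2, 2, -6, -5)
t=12: X=(-2, 2, -6, -5), d=6 → +e4, X_13=(-2, 2, -6, -4)
t=13: X=(-2, 2, -6, -4), d=7 → -e4, X_14=(-2, 2, -6, -5)
t=14: X=(-2, 2, -6, -5), d=5 → -e3, X_15=(-2, 2, -7, -5)
t=15: X=(-2, 2, -7, -5), d=4 → +e3, X_16=(-2, 2, -6, -5)


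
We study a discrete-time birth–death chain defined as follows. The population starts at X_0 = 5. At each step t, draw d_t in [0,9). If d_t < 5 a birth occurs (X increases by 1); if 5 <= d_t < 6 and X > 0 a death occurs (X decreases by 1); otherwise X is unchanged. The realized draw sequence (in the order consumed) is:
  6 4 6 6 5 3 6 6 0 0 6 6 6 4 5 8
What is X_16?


8

t=0: X=5, d=6 → hold, X_1=5
t=1: X=5, d=4 → birth, X_2=6
t=2: X=6, d=6 → hold, X_3=6
t=3: X=6, d=6 → hold, X_4=6
t=4: X=6, d=5 → death, X_5=5
t=5: X=5, d=3 → birth, X_6=6
t=6: X=6, d=6 → hold, X_7=6
t=7: X=6, d=6 → hold, X_8=6
t=8: X=6, d=0 → birth, X_9=7
t=9: X=7, d=0 → birth, X_10=8
t=10: X=8, d=6 → hold, X_11=8
t=11: X=8, d=6 → hold, X_12=8
t=12: X=8, d=6 → hold, X_13=8
t=13: X=8, d=4 → birth, X_14=9
t=14: X=9, d=5 → death, X_15=8
t=15: X=8, d=8 → hold, X_16=8


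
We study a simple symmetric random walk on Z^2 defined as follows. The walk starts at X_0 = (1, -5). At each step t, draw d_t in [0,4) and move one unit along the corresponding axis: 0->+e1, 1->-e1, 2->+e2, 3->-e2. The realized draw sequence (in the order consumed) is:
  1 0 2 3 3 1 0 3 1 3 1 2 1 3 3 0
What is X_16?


(-1, -9)

t=0: X=(1, -5), d=1 → -e1, X_1=(0, -5)
t=1: X=(0, -5), d=0 → +e1, X_2=(1, -5)
t=2: X=(1, -5), d=2 → +e2, X_3=(1, -4)
t=3: X=(1, -4), d=3 → -e2, X_4=(1, -5)
t=4: X=(1, -5), d=3 → -e2, X_5=(1, -6)
t=5: X=(1, -6), d=1 → -e1, X_6=(0, -6)
t=6: X=(0, -6), d=0 → +e1, X_7=(1, -6)
t=7: X=(1, -6), d=3 → -e2, X_8=(1, -7)
t=8: X=(1, -7), d=1 → -e1, X_9=(0, -7)
t=9: X=(0, -7), d=3 → -e2, X_10=(0, -8)
t=10: X=(0, -8), d=1 → -e1, X_11=(-1, -8)
t=11: X=(-1, -8), d=2 → +e2, X_12=(-1, -7)
t=12: X=(-1, -7), d=1 → -e1, X_13=(-2, -7)
t=13: X=(-2, -7), d=3 → -e2, X_14=(-2, -8)
t=14: X=(-2, -8), d=3 → -e2, X_15=(-2, -9)
t=15: X=(-2, -9), d=0 → +e1, X_16=(-1, -9)


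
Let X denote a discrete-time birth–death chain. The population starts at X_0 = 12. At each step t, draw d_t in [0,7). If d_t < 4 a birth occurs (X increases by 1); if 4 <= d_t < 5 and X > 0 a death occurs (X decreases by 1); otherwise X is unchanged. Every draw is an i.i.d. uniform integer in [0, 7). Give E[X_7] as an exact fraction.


15

X can drop by at most 1 per step and X_0 = 12 > T = 7, so X_t >= 12 − t >= 5 > 0 for every t <= 7: the floor at 0 (the 'and X > 0' condition) never binds. Hence X_7 = X_0 + Σ_{t<7} Y_t with i.i.d. increments Y_t = y(d_t) ∈ {+1, −1, 0}.
Outcome values over d=0..6: [1, 1, 1, 1, -1, 0, 0]
Σy = 3, Σy² = 5, M = 7
μ = 3/7 = 3/7,  σ² = 5/7 − (3/7)² = 26/49
E[X_7] = 12 + 7·(3/7) = 15


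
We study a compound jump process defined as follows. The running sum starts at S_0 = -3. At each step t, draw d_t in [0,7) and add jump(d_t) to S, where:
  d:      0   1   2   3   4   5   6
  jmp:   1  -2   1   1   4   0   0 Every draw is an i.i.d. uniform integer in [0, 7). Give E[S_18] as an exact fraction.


69/7

Outcome values over d=0..6: [1, -2, 1, 1, 4, 0, 0]
Σy = 5, Σy² = 23, M = 7
μ = 5/7 = 5/7,  σ² = 23/7 − (5/7)² = 136/49
E[S_18] = -3 + 18·(5/7) = 69/7


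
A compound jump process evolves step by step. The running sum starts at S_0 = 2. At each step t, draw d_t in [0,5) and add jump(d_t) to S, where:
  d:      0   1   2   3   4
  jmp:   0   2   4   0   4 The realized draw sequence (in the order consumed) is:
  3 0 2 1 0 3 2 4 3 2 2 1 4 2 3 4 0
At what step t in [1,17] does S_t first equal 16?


t=0: S=2, d=3, jump=0, S_1=2
t=1: S=2, d=0, jump=0, S_2=2
t=2: S=2, d=2, jump=4, S_3=6
t=3: S=6, d=1, jump=2, S_4=8
t=4: S=8, d=0, jump=0, S_5=8
t=5: S=8, d=3, jump=0, S_6=8
t=6: S=8, d=2, jump=4, S_7=12
t=7: S=12, d=4, jump=4, S_8=16
t=8: S=16, d=3, jump=0, S_9=16
t=9: S=16, d=2, jump=4, S_10=20
t=10: S=20, d=2, jump=4, S_11=24
t=11: S=24, d=1, jump=2, S_12=26
t=12: S=26, d=4, jump=4, S_13=30
t=13: S=30, d=2, jump=4, S_14=34
t=14: S=34, d=3, jump=0, S_15=34
t=15: S=34, d=4, jump=4, S_16=38
t=16: S=38, d=0, jump=0, S_17=38

8


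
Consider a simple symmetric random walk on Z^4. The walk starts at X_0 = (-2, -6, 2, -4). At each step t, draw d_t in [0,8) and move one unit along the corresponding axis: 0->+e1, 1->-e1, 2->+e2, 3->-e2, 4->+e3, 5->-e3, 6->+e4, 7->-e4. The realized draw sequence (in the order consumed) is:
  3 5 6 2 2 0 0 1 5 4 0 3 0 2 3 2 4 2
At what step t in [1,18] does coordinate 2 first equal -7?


t=0: X=(-2, -6, 2, -4), d=3 → -e2, X_1=(-2, -7, 2, -4)
t=1: X=(-2, -7, 2, -4), d=5 → -e3, X_2=(-2, -7, 1, -4)
t=2: X=(-2, -7, 1, -4), d=6 → +e4, X_3=(-2, -7, 1, -3)
t=3: X=(-2, -7, 1, -3), d=2 → +e2, X_4=(-2, -6, 1, -3)
t=4: X=(-2, -6, 1, -3), d=2 → +e2, X_5=(-2, -5, 1, -3)
t=5: X=(-2, -5, 1, -3), d=0 → +e1, X_6=(-1, -5, 1, -3)
t=6: X=(-1, -5, 1, -3), d=0 → +e1, X_7=(0, -5, 1, -3)
t=7: X=(0, -5, 1, -3), d=1 → -e1, X_8=(-1, -5, 1, -3)
t=8: X=(-1, -5, 1, -3), d=5 → -e3, X_9=(-1, -5, 0, -3)
t=9: X=(-1, -5, 0, -3), d=4 → +e3, X_10=(-1, -5, 1, -3)
t=10: X=(-1, -5, 1, -3), d=0 → +e1, X_11=(0, -5, 1, -3)
t=11: X=(0, -5, 1, -3), d=3 → -e2, X_12=(0, -6, 1, -3)
t=12: X=(0, -6, 1, -3), d=0 → +e1, X_13=(1, -6, 1, -3)
t=13: X=(1, -6, 1, -3), d=2 → +e2, X_14=(1, -5, 1, -3)
t=14: X=(1, -5, 1, -3), d=3 → -e2, X_15=(1, -6, 1, -3)
t=15: X=(1, -6, 1, -3), d=2 → +e2, X_16=(1, -5, 1, -3)
t=16: X=(1, -5, 1, -3), d=4 → +e3, X_17=(1, -5, 2, -3)
t=17: X=(1, -5, 2, -3), d=2 → +e2, X_18=(1, -4, 2, -3)

1


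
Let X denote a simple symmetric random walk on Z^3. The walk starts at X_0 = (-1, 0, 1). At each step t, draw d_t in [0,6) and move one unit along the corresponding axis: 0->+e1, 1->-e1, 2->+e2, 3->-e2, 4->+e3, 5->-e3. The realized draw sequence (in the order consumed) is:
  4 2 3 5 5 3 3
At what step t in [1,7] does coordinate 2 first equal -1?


6

t=0: X=(-1, 0, 1), d=4 → +e3, X_1=(-1, 0, 2)
t=1: X=(-1, 0, 2), d=2 → +e2, X_2=(-1, 1, 2)
t=2: X=(-1, 1, 2), d=3 → -e2, X_3=(-1, 0, 2)
t=3: X=(-1, 0, 2), d=5 → -e3, X_4=(-1, 0, 1)
t=4: X=(-1, 0, 1), d=5 → -e3, X_5=(-1, 0, 0)
t=5: X=(-1, 0, 0), d=3 → -e2, X_6=(-1, -1, 0)
t=6: X=(-1, -1, 0), d=3 → -e2, X_7=(-1, -2, 0)


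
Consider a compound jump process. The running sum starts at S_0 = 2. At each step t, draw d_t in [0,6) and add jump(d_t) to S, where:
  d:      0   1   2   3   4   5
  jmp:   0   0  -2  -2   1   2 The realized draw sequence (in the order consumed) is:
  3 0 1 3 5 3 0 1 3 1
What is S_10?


-4

t=0: S=2, d=3, jump=-2, S_1=0
t=1: S=0, d=0, jump=0, S_2=0
t=2: S=0, d=1, jump=0, S_3=0
t=3: S=0, d=3, jump=-2, S_4=-2
t=4: S=-2, d=5, jump=2, S_5=0
t=5: S=0, d=3, jump=-2, S_6=-2
t=6: S=-2, d=0, jump=0, S_7=-2
t=7: S=-2, d=1, jump=0, S_8=-2
t=8: S=-2, d=3, jump=-2, S_9=-4
t=9: S=-4, d=1, jump=0, S_10=-4


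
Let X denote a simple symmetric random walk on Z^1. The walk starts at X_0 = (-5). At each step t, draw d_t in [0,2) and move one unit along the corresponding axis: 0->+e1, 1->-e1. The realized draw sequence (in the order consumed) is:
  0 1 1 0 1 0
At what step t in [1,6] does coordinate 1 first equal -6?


3

t=0: X=(-5), d=0 → +e1, X_1=(-4)
t=1: X=(-4), d=1 → -e1, X_2=(-5)
t=2: X=(-5), d=1 → -e1, X_3=(-6)
t=3: X=(-6), d=0 → +e1, X_4=(-5)
t=4: X=(-5), d=1 → -e1, X_5=(-6)
t=5: X=(-6), d=0 → +e1, X_6=(-5)


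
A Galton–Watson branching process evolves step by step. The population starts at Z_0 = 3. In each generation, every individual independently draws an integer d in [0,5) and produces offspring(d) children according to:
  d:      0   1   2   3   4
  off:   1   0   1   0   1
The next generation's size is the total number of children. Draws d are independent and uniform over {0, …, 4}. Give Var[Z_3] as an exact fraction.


Outcome values over d=0..4: [1, 0, 1, 0, 1]
Σy = 3, Σy² = 3, M = 5
μ = 3/5 = 3/5,  σ² = 3/5 − (3/5)² = 6/25
V_0 = 0, E_0 = 3
V_1 = 6/25·E_0 + (3/5)²·V_0 = 18/25;  E_1 = 9/5
V_2 = 6/25·E_1 + (3/5)²·V_1 = 432/625;  E_2 = 27/25
V_3 = 6/25·E_2 + (3/5)²·V_2 = 7938/15625;  E_3 = 81/125

7938/15625


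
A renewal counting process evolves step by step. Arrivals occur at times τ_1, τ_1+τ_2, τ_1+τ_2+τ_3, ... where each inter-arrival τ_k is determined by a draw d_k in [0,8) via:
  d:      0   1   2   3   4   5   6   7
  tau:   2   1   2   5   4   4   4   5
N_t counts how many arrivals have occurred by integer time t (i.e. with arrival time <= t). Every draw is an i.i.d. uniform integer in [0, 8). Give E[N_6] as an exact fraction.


409753/262144

Inter-arrival values over d=0..7: [2, 1, 2, 5, 4, 4, 4, 5]
Each d has probability 1/8, so the pmf of τ is: f(1) = 1/8, f(2) = 1/4, f(4) = 3/8, f(5) = 1/4
Renewal equation for m(n) = E[N_n]: condition on τ_1 = k (if k <= n, one arrival plus a fresh copy on the remaining n−k steps): m(n) = F(n) + Σ_{k<=n} f(k)·m(n−k), where F(n) = P(τ <= n) and m(0) = 0
m(1) = F(1) = 1/8
m(2) = F(2) + f(1)·m(1) = 3/8 + 1/8·1/8 = 25/64
m(3) = F(3) + f(1)·m(2) + f(2)·m(1) = 3/8 + 1/8·25/64 + 1/4·1/8 = 233/512
m(4) = F(4) + f(1)·m(3) + f(2)·m(2) = 3/4 + 1/8·233/512 + 1/4·25/64 = 3705/4096
m(5) = F(5) + f(1)·m(4) + f(2)·m(3) + f(4)·m(1) = 1 + 1/8·3705/4096 + 1/4·233/512 + 3/8·1/8 = 41737/32768
m(6) = F(6) + f(1)·m(5) + f(2)·m(4) + f(4)·m(2) + f(5)·m(1) = 1 + 1/8·41737/32768 + 1/4·3705/4096 + 3/8·25/64 + 1/4·1/8 = 409753/262144
E[N_6] = m(6) = 409753/262144


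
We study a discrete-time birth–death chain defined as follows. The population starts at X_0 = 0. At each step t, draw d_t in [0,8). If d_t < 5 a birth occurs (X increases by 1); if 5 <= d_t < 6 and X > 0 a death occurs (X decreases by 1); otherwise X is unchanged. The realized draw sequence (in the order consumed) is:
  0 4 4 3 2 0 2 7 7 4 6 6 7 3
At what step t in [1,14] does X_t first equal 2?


t=0: X=0, d=0 → birth, X_1=1
t=1: X=1, d=4 → birth, X_2=2
t=2: X=2, d=4 → birth, X_3=3
t=3: X=3, d=3 → birth, X_4=4
t=4: X=4, d=2 → birth, X_5=5
t=5: X=5, d=0 → birth, X_6=6
t=6: X=6, d=2 → birth, X_7=7
t=7: X=7, d=7 → hold, X_8=7
t=8: X=7, d=7 → hold, X_9=7
t=9: X=7, d=4 → birth, X_10=8
t=10: X=8, d=6 → hold, X_11=8
t=11: X=8, d=6 → hold, X_12=8
t=12: X=8, d=7 → hold, X_13=8
t=13: X=8, d=3 → birth, X_14=9

2


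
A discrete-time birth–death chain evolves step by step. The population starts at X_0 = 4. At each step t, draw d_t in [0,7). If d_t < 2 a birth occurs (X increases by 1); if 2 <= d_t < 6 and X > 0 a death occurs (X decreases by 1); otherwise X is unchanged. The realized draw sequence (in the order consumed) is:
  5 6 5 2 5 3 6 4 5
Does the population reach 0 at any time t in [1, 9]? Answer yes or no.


t=0: X=4, d=5 → death, X_1=3
t=1: X=3, d=6 → hold, X_2=3
t=2: X=3, d=5 → death, X_3=2
t=3: X=2, d=2 → death, X_4=1
t=4: X=1, d=5 → death, X_5=0
t=5: X=0, d=3 → hold, X_6=0
t=6: X=0, d=6 → hold, X_7=0
t=7: X=0, d=4 → hold, X_8=0
t=8: X=0, d=5 → hold, X_9=0

yes


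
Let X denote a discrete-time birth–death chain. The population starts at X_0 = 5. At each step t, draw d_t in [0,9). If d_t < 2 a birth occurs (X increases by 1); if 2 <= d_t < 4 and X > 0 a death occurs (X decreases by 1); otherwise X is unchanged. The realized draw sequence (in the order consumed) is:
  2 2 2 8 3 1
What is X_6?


2

t=0: X=5, d=2 → death, X_1=4
t=1: X=4, d=2 → death, X_2=3
t=2: X=3, d=2 → death, X_3=2
t=3: X=2, d=8 → hold, X_4=2
t=4: X=2, d=3 → death, X_5=1
t=5: X=1, d=1 → birth, X_6=2


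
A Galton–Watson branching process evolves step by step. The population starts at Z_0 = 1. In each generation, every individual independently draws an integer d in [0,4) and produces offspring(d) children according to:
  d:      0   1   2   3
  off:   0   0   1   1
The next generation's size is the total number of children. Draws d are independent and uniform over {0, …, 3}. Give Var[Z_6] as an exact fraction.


Outcome values over d=0..3: [0, 0, 1, 1]
Σy = 2, Σy² = 2, M = 4
μ = 2/4 = 1/2,  σ² = 2/4 − (1/2)² = 1/4
V_0 = 0, E_0 = 1
V_1 = 1/4·E_0 + (1/2)²·V_0 = 1/4;  E_1 = 1/2
V_2 = 1/4·E_1 + (1/2)²·V_1 = 3/16;  E_2 = 1/4
V_3 = 1/4·E_2 + (1/2)²·V_2 = 7/64;  E_3 = 1/8
V_4 = 1/4·E_3 + (1/2)²·V_3 = 15/256;  E_4 = 1/16
V_5 = 1/4·E_4 + (1/2)²·V_4 = 31/1024;  E_5 = 1/32
V_6 = 1/4·E_5 + (1/2)²·V_5 = 63/4096;  E_6 = 1/64

63/4096


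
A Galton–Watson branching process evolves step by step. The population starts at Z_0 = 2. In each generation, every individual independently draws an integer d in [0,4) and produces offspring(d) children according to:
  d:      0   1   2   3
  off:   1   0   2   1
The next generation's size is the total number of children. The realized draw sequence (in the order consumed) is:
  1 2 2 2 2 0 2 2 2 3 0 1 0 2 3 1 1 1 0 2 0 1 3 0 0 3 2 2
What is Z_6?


gen 0: Z_0=2, draws=[1, 2], offspring=[0, 2], Z_1=2
gen 1: Z_1=2, draws=[2, 2], offspring=[2, 2], Z_2=4
gen 2: Z_2=4, draws=[2, 0, 2, 2], offspring=[2, 1, 2, 2], Z_3=7
gen 3: Z_3=7, draws=[2, 3, 0, 1, 0, 2, 3], offspring=[2, 1, 1, 0, 1, 2, 1], Z_4=8
gen 4: Z_4=8, draws=[1, 1, 1, 0, 2, 0, 1, 3], offspring=[0, 0, 0, 1, 2, 1, 0, 1], Z_5=5
gen 5: Z_5=5, draws=[0, 0, 3, 2, 2], offspring=[1, 1, 1, 2, 2], Z_6=7

7


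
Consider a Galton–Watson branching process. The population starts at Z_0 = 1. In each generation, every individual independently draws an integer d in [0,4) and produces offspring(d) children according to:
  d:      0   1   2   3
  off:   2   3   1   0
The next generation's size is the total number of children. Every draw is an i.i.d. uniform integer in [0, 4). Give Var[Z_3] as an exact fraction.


855/64

Outcome values over d=0..3: [2, 3, 1, 0]
Σy = 6, Σy² = 14, M = 4
μ = 6/4 = 3/2,  σ² = 14/4 − (3/2)² = 5/4
V_0 = 0, E_0 = 1
V_1 = 5/4·E_0 + (3/2)²·V_0 = 5/4;  E_1 = 3/2
V_2 = 5/4·E_1 + (3/2)²·V_1 = 75/16;  E_2 = 9/4
V_3 = 5/4·E_2 + (3/2)²·V_2 = 855/64;  E_3 = 27/8


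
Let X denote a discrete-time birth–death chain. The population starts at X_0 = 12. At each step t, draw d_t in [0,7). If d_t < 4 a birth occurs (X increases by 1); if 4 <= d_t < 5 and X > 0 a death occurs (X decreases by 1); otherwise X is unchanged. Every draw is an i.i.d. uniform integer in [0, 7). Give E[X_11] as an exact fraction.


117/7

X can drop by at most 1 per step and X_0 = 12 > T = 11, so X_t >= 12 − t >= 1 > 0 for every t <= 11: the floor at 0 (the 'and X > 0' condition) never binds. Hence X_11 = X_0 + Σ_{t<11} Y_t with i.i.d. increments Y_t = y(d_t) ∈ {+1, −1, 0}.
Outcome values over d=0..6: [1, 1, 1, 1, -1, 0, 0]
Σy = 3, Σy² = 5, M = 7
μ = 3/7 = 3/7,  σ² = 5/7 − (3/7)² = 26/49
E[X_11] = 12 + 11·(3/7) = 117/7


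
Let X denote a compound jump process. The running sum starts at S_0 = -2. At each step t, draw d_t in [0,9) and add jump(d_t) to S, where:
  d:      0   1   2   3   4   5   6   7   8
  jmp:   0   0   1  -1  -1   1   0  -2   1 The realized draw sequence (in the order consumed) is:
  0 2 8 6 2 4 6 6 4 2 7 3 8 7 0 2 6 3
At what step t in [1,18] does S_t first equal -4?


t=0: S=-2, d=0, jump=0, S_1=-2
t=1: S=-2, d=2, jump=1, S_2=-1
t=2: S=-1, d=8, jump=1, S_3=0
t=3: S=0, d=6, jump=0, S_4=0
t=4: S=0, d=2, jump=1, S_5=1
t=5: S=1, d=4, jump=-1, S_6=0
t=6: S=0, d=6, jump=0, S_7=0
t=7: S=0, d=6, jump=0, S_8=0
t=8: S=0, d=4, jump=-1, S_9=-1
t=9: S=-1, d=2, jump=1, S_10=0
t=10: S=0, d=7, jump=-2, S_11=-2
t=11: S=-2, d=3, jump=-1, S_12=-3
t=12: S=-3, d=8, jump=1, S_13=-2
t=13: S=-2, d=7, jump=-2, S_14=-4
t=14: S=-4, d=0, jump=0, S_15=-4
t=15: S=-4, d=2, jump=1, S_16=-3
t=16: S=-3, d=6, jump=0, S_17=-3
t=17: S=-3, d=3, jump=-1, S_18=-4

14


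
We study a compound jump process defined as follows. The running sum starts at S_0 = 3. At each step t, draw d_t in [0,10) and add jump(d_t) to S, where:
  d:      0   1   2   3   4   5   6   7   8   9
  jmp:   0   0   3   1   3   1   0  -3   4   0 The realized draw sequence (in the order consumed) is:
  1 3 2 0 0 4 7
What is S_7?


7

t=0: S=3, d=1, jump=0, S_1=3
t=1: S=3, d=3, jump=1, S_2=4
t=2: S=4, d=2, jump=3, S_3=7
t=3: S=7, d=0, jump=0, S_4=7
t=4: S=7, d=0, jump=0, S_5=7
t=5: S=7, d=4, jump=3, S_6=10
t=6: S=10, d=7, jump=-3, S_7=7


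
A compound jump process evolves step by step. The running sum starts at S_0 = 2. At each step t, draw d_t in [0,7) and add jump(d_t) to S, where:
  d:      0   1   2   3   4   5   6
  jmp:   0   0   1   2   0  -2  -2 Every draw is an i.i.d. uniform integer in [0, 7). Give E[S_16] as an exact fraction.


Outcome values over d=0..6: [0, 0, 1, 2, 0, -2, -2]
Σy = -1, Σy² = 13, M = 7
μ = -1/7 = -1/7,  σ² = 13/7 − (-1/7)² = 90/49
E[S_16] = 2 + 16·(-1/7) = -2/7

-2/7


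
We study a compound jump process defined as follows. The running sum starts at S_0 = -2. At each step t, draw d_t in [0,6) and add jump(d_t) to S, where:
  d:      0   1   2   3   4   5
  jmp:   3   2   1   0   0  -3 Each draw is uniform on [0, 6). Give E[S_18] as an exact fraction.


Outcome values over d=0..5: [3, 2, 1, 0, 0, -3]
Σy = 3, Σy² = 23, M = 6
μ = 3/6 = 1/2,  σ² = 23/6 − (1/2)² = 43/12
E[S_18] = -2 + 18·(1/2) = 7

7


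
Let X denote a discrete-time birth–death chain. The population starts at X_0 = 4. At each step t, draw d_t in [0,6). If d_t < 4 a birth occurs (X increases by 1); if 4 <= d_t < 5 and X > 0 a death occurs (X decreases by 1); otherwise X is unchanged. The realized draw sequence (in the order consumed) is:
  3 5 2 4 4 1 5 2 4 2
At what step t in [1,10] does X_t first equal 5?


t=0: X=4, d=3 → birth, X_1=5
t=1: X=5, d=5 → hold, X_2=5
t=2: X=5, d=2 → birth, X_3=6
t=3: X=6, d=4 → death, X_4=5
t=4: X=5, d=4 → death, X_5=4
t=5: X=4, d=1 → birth, X_6=5
t=6: X=5, d=5 → hold, X_7=5
t=7: X=5, d=2 → birth, X_8=6
t=8: X=6, d=4 → death, X_9=5
t=9: X=5, d=2 → birth, X_10=6

1


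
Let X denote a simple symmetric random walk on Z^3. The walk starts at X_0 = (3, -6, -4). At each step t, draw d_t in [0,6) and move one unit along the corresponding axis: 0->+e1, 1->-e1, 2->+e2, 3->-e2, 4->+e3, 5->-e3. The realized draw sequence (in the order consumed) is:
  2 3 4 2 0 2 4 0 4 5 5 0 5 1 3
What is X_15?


(5, -5, -4)

t=0: X=(3, -6, -4), d=2 → +e2, X_1=(3, -5, -4)
t=1: X=(3, -5, -4), d=3 → -e2, X_2=(3, -6, -4)
t=2: X=(3, -6, -4), d=4 → +e3, X_3=(3, -6, -3)
t=3: X=(3, -6, -3), d=2 → +e2, X_4=(3, -5, -3)
t=4: X=(3, -5, -3), d=0 → +e1, X_5=(4, -5, -3)
t=5: X=(4, -5, -3), d=2 → +e2, X_6=(4, -4, -3)
t=6: X=(4, -4, -3), d=4 → +e3, X_7=(4, -4, -2)
t=7: X=(4, -4, -2), d=0 → +e1, X_8=(5, -4, -2)
t=8: X=(5, -4, -2), d=4 → +e3, X_9=(5, -4, -1)
t=9: X=(5, -4, -1), d=5 → -e3, X_10=(5, -4, -2)
t=10: X=(5, -4, -2), d=5 → -e3, X_11=(5, -4, -3)
t=11: X=(5, -4, -3), d=0 → +e1, X_12=(6, -4, -3)
t=12: X=(6, -4, -3), d=5 → -e3, X_13=(6, -4, -4)
t=13: X=(6, -4, -4), d=1 → -e1, X_14=(5, -4, -4)
t=14: X=(5, -4, -4), d=3 → -e2, X_15=(5, -5, -4)


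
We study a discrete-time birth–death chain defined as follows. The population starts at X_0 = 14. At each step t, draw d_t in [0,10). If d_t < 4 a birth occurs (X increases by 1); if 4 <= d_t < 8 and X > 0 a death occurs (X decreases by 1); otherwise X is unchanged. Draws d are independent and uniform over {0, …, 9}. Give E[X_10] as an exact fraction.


14

X can drop by at most 1 per step and X_0 = 14 > T = 10, so X_t >= 14 − t >= 4 > 0 for every t <= 10: the floor at 0 (the 'and X > 0' condition) never binds. Hence X_10 = X_0 + Σ_{t<10} Y_t with i.i.d. increments Y_t = y(d_t) ∈ {+1, −1, 0}.
Outcome values over d=0..9: [1, 1, 1, 1, -1, -1, -1, -1, 0, 0]
Σy = 0, Σy² = 8, M = 10
μ = 0/10 = 0,  σ² = 8/10 − (0)² = 4/5
E[X_10] = 14 + 10·(0) = 14


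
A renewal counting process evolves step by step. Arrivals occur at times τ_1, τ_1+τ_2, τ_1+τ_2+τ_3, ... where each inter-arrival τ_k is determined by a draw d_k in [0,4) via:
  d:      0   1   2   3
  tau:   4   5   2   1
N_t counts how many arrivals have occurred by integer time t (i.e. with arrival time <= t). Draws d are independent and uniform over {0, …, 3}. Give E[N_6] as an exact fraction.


7561/4096

Inter-arrival values over d=0..3: [4, 5, 2, 1]
Each d has probability 1/4, so the pmf of τ is: f(1) = 1/4, f(2) = 1/4, f(4) = 1/4, f(5) = 1/4
Renewal equation for m(n) = E[N_n]: condition on τ_1 = k (if k <= n, one arrival plus a fresh copy on the remaining n−k steps): m(n) = F(n) + Σ_{k<=n} f(k)·m(n−k), where F(n) = P(τ <= n) and m(0) = 0
m(1) = F(1) = 1/4
m(2) = F(2) + f(1)·m(1) = 1/2 + 1/4·1/4 = 9/16
m(3) = F(3) + f(1)·m(2) + f(2)·m(1) = 1/2 + 1/4·9/16 + 1/4·1/4 = 45/64
m(4) = F(4) + f(1)·m(3) + f(2)·m(2) = 3/4 + 1/4·45/64 + 1/4·9/16 = 273/256
m(5) = F(5) + f(1)·m(4) + f(2)·m(3) + f(4)·m(1) = 1 + 1/4·273/256 + 1/4·45/64 + 1/4·1/4 = 1541/1024
m(6) = F(6) + f(1)·m(5) + f(2)·m(4) + f(4)·m(2) + f(5)·m(1) = 1 + 1/4·1541/1024 + 1/4·273/256 + 1/4·9/16 + 1/4·1/4 = 7561/4096
E[N_6] = m(6) = 7561/4096


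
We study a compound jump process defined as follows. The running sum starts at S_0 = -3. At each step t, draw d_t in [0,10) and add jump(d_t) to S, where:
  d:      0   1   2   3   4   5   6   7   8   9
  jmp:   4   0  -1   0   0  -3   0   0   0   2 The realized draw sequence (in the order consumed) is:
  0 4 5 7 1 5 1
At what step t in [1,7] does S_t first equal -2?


t=0: S=-3, d=0, jump=4, S_1=1
t=1: S=1, d=4, jump=0, S_2=1
t=2: S=1, d=5, jump=-3, S_3=-2
t=3: S=-2, d=7, jump=0, S_4=-2
t=4: S=-2, d=1, jump=0, S_5=-2
t=5: S=-2, d=5, jump=-3, S_6=-5
t=6: S=-5, d=1, jump=0, S_7=-5

3


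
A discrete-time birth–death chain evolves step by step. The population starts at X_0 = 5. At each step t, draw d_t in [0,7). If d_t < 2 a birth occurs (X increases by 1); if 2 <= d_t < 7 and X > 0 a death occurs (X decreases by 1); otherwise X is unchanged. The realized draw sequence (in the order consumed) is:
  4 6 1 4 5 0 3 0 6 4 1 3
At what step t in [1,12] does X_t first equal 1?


t=0: X=5, d=4 → death, X_1=4
t=1: X=4, d=6 → death, X_2=3
t=2: X=3, d=1 → birth, X_3=4
t=3: X=4, d=4 → death, X_4=3
t=4: X=3, d=5 → death, X_5=2
t=5: X=2, d=0 → birth, X_6=3
t=6: X=3, d=3 → death, X_7=2
t=7: X=2, d=0 → birth, X_8=3
t=8: X=3, d=6 → death, X_9=2
t=9: X=2, d=4 → death, X_10=1
t=10: X=1, d=1 → birth, X_11=2
t=11: X=2, d=3 → death, X_12=1

10


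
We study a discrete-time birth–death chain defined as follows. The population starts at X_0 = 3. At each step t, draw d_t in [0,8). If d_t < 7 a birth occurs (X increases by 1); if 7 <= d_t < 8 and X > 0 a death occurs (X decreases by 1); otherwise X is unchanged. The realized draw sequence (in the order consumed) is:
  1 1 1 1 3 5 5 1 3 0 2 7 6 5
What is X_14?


15

t=0: X=3, d=1 → birth, X_1=4
t=1: X=4, d=1 → birth, X_2=5
t=2: X=5, d=1 → birth, X_3=6
t=3: X=6, d=1 → birth, X_4=7
t=4: X=7, d=3 → birth, X_5=8
t=5: X=8, d=5 → birth, X_6=9
t=6: X=9, d=5 → birth, X_7=10
t=7: X=10, d=1 → birth, X_8=11
t=8: X=11, d=3 → birth, X_9=12
t=9: X=12, d=0 → birth, X_10=13
t=10: X=13, d=2 → birth, X_11=14
t=11: X=14, d=7 → death, X_12=13
t=12: X=13, d=6 → birth, X_13=14
t=13: X=14, d=5 → birth, X_14=15


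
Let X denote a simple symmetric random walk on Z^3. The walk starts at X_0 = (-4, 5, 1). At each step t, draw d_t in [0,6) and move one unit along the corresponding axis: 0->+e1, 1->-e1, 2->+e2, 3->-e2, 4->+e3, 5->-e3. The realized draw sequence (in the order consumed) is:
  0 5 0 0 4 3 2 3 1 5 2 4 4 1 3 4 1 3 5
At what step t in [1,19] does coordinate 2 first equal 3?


t=0: X=(-4, 5, 1), d=0 → +e1, X_1=(-3, 5, 1)
t=1: X=(-3, 5, 1), d=5 → -e3, X_2=(-3, 5, 0)
t=2: X=(-3, 5, 0), d=0 → +e1, X_3=(-2, 5, 0)
t=3: X=(-2, 5, 0), d=0 → +e1, X_4=(-1, 5, 0)
t=4: X=(-1, 5, 0), d=4 → +e3, X_5=(-1, 5, 1)
t=5: X=(-1, 5, 1), d=3 → -e2, X_6=(-1, 4, 1)
t=6: X=(-1, 4, 1), d=2 → +e2, X_7=(-1, 5, 1)
t=7: X=(-1, 5, 1), d=3 → -e2, X_8=(-1, 4, 1)
t=8: X=(-1, 4, 1), d=1 → -e1, X_9=(-2, 4, 1)
t=9: X=(-2, 4, 1), d=5 → -e3, X_10=(-2, 4, 0)
t=10: X=(-2, 4, 0), d=2 → +e2, X_11=(-2, 5, 0)
t=11: X=(-2, 5, 0), d=4 → +e3, X_12=(-2, 5, 1)
t=12: X=(-2, 5, 1), d=4 → +e3, X_13=(-2, 5, 2)
t=13: X=(-2, 5, 2), d=1 → -e1, X_14=(-3, 5, 2)
t=14: X=(-3, 5, 2), d=3 → -e2, X_15=(-3, 4, 2)
t=15: X=(-3, 4, 2), d=4 → +e3, X_16=(-3, 4, 3)
t=16: X=(-3, 4, 3), d=1 → -e1, X_17=(-4, 4, 3)
t=17: X=(-4, 4, 3), d=3 → -e2, X_18=(-4, 3, 3)
t=18: X=(-4, 3, 3), d=5 → -e3, X_19=(-4, 3, 2)

18


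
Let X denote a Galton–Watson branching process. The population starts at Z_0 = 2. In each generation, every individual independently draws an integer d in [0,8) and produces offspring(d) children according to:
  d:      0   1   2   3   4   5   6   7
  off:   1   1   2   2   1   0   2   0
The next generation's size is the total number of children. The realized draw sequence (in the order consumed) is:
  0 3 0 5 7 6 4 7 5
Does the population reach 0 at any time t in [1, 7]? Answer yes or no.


yes

gen 0: Z_0=2, draws=[0, 3], offspring=[1, 2], Z_1=3
gen 1: Z_1=3, draws=[0, 5, 7], offspring=[1, 0, 0], Z_2=1
gen 2: Z_2=1, draws=[6], offspring=[2], Z_3=2
gen 3: Z_3=2, draws=[4, 7], offspring=[1, 0], Z_4=1
gen 4: Z_4=1, draws=[5], offspring=[0], Z_5=0
gen 5: Z_5=0, draws=[], offspring=[], Z_6=0
gen 6: Z_6=0, draws=[], offspring=[], Z_7=0


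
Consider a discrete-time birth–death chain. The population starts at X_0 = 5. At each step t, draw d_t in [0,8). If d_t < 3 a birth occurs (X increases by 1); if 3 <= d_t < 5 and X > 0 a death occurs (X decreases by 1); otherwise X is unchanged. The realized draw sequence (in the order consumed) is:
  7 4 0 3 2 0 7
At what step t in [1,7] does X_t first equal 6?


t=0: X=5, d=7 → hold, X_1=5
t=1: X=5, d=4 → death, X_2=4
t=2: X=4, d=0 → birth, X_3=5
t=3: X=5, d=3 → death, X_4=4
t=4: X=4, d=2 → birth, X_5=5
t=5: X=5, d=0 → birth, X_6=6
t=6: X=6, d=7 → hold, X_7=6

6


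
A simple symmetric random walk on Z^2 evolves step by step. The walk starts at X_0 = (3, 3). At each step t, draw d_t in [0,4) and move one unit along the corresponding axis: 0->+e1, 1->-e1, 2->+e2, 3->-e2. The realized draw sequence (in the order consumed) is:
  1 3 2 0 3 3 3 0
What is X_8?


t=0: X=(3, 3), d=1 → -e1, X_1=(2, 3)
t=1: X=(2, 3), d=3 → -e2, X_2=(2, 2)
t=2: X=(2, 2), d=2 → +e2, X_3=(2, 3)
t=3: X=(2, 3), d=0 → +e1, X_4=(3, 3)
t=4: X=(3, 3), d=3 → -e2, X_5=(3, 2)
t=5: X=(3, 2), d=3 → -e2, X_6=(3, 1)
t=6: X=(3, 1), d=3 → -e2, X_7=(3, 0)
t=7: X=(3, 0), d=0 → +e1, X_8=(4, 0)

(4, 0)


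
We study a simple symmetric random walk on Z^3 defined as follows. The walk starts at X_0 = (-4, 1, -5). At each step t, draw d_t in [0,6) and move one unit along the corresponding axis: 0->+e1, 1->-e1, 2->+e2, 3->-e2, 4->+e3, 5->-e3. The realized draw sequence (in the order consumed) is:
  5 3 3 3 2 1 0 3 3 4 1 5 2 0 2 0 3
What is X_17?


t=0: X=(-4, 1, -5), d=5 → -e3, X_1=(-4, 1, -6)
t=1: X=(-4, 1, -6), d=3 → -e2, X_2=(-4, 0, -6)
t=2: X=(-4, 0, -6), d=3 → -e2, X_3=(-4, -1, -6)
t=3: X=(-4, -1, -6), d=3 → -e2, X_4=(-4, -2, -6)
t=4: X=(-4, -2, -6), d=2 → +e2, X_5=(-4, -1, -6)
t=5: X=(-4, -1, -6), d=1 → -e1, X_6=(-5, -1, -6)
t=6: X=(-5, -1, -6), d=0 → +e1, X_7=(-4, -1, -6)
t=7: X=(-4, -1, -6), d=3 → -e2, X_8=(-4, -2, -6)
t=8: X=(-4, -2, -6), d=3 → -e2, X_9=(-4, -3, -6)
t=9: X=(-4, -3, -6), d=4 → +e3, X_10=(-4, -3, -5)
t=10: X=(-4, -3, -5), d=1 → -e1, X_11=(-5, -3, -5)
t=11: X=(-5, -3, -5), d=5 → -e3, X_12=(-5, -3, -6)
t=12: X=(-5, -3, -6), d=2 → +e2, X_13=(-5, -2, -6)
t=13: X=(-5, -2, -6), d=0 → +e1, X_14=(-4, -2, -6)
t=14: X=(-4, -2, -6), d=2 → +e2, X_15=(-4, -1, -6)
t=15: X=(-4, -1, -6), d=0 → +e1, X_16=(-3, -1, -6)
t=16: X=(-3, -1, -6), d=3 → -e2, X_17=(-3, -2, -6)

(-3, -2, -6)
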